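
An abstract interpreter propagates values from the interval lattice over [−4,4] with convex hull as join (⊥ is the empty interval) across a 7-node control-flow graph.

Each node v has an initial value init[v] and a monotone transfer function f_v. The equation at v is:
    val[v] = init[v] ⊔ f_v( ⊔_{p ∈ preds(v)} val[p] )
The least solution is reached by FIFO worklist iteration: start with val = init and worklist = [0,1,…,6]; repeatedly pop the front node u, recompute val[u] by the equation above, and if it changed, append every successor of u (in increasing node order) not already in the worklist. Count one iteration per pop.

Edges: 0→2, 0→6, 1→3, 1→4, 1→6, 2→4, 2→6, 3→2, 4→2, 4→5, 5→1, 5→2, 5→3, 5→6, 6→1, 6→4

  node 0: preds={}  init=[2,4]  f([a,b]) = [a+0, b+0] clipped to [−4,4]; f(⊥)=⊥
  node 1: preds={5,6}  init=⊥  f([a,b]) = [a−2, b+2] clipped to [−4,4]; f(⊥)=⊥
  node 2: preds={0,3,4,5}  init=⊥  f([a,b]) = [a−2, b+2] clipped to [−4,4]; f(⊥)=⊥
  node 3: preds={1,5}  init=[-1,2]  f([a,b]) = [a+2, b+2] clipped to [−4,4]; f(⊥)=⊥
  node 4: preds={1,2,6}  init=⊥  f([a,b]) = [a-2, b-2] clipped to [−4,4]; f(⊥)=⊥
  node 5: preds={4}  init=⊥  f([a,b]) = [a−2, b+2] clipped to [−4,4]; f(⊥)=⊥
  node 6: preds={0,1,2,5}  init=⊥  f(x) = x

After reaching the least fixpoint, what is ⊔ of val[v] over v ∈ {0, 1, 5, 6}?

[-4,4]

Worklist (13 pops):
  #1 pop 0: in=⊥ → [2,4] (no change)
  #2 pop 1: in=⊥ → ⊥ (no change)
  #3 pop 2: in=[-1,4] → [-3,4] (was ⊥); enqueue []
  #4 pop 3: in=⊥ → [-1,2] (no change)
  #5 pop 4: in=[-3,4] → [-4,2] (was ⊥); enqueue [2]
  #6 pop 5: in=[-4,2] → [-4,4] (was ⊥); enqueue [1,3]
  #7 pop 6: in=[-4,4] → [-4,4] (was ⊥); enqueue [4]
  #8 pop 2: in=[-4,4] → [-4,4] (was [-3,4]); enqueue [6]
  #9 pop 1: in=[-4,4] → [-4,4] (was ⊥); enqueue []
  #10 pop 3: in=[-4,4] → [-2,4] (was [-1,2]); enqueue [2]
  #11 pop 4: in=[-4,4] → [-4,2] (no change)
  #12 pop 6: in=[-4,4] → [-4,4] (no change)
  #13 pop 2: in=[-4,4] → [-4,4] (no change)

Fixpoint:
  val[0] = [2,4]
  val[1] = [-4,4]
  val[2] = [-4,4]
  val[3] = [-2,4]
  val[4] = [-4,2]
  val[5] = [-4,4]
  val[6] = [-4,4]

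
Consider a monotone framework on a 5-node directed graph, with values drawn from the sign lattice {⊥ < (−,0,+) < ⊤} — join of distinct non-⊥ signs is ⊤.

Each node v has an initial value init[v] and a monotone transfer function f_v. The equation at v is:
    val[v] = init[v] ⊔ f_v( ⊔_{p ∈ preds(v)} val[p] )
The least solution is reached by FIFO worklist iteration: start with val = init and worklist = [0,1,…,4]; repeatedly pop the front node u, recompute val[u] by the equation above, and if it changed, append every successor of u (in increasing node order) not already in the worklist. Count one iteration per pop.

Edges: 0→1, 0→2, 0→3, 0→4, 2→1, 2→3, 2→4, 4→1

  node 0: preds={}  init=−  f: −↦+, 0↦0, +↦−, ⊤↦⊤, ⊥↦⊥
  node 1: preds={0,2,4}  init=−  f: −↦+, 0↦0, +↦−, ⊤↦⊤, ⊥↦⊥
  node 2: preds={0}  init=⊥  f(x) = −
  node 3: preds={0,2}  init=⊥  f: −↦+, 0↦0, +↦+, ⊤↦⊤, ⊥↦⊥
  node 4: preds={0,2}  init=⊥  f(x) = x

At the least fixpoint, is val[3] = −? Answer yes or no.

Iteration log — 6 steps:
  step 1. node 0  ⊔preds=⊥  new=−  stable
  step 2. node 1  ⊔preds=−  new=⊤  old=−  +wl: 
  step 3. node 2  ⊔preds=−  new=−  old=⊥  +wl: 1
  step 4. node 3  ⊔preds=−  new=+  old=⊥  +wl: 
  step 5. node 4  ⊔preds=−  new=−  old=⊥  +wl: 
  step 6. node 1  ⊔preds=−  new=⊤  stable

Least fixpoint reached:
  node 0: −
  node 1: ⊤
  node 2: −
  node 3: +
  node 4: −

no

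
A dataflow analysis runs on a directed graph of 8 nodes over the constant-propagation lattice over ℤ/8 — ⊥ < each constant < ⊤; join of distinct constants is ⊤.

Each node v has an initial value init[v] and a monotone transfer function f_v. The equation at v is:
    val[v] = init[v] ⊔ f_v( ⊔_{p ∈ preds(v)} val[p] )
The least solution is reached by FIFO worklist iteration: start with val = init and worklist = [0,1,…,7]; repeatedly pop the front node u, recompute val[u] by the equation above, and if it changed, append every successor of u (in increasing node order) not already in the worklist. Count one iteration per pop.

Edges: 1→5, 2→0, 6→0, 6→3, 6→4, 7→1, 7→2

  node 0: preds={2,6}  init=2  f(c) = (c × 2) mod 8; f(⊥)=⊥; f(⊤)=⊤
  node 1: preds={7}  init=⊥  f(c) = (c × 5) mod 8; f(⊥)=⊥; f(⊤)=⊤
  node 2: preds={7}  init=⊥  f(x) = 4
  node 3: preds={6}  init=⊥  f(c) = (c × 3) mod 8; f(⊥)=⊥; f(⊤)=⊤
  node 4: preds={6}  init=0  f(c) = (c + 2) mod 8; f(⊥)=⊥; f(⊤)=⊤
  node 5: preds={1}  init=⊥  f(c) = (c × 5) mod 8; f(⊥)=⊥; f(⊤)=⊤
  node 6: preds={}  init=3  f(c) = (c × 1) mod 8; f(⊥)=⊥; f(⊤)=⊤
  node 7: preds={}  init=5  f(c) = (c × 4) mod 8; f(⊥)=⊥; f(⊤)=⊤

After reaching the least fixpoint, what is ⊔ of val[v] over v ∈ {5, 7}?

Worklist (9 pops):
  #1 pop 0: in=3 → ⊤ (was 2); enqueue []
  #2 pop 1: in=5 → 1 (was ⊥); enqueue []
  #3 pop 2: in=5 → 4 (was ⊥); enqueue [0]
  #4 pop 3: in=3 → 1 (was ⊥); enqueue []
  #5 pop 4: in=3 → ⊤ (was 0); enqueue []
  #6 pop 5: in=1 → 5 (was ⊥); enqueue []
  #7 pop 6: in=⊥ → 3 (no change)
  #8 pop 7: in=⊥ → 5 (no change)
  #9 pop 0: in=⊤ → ⊤ (no change)

Fixpoint:
  val[0] = ⊤
  val[1] = 1
  val[2] = 4
  val[3] = 1
  val[4] = ⊤
  val[5] = 5
  val[6] = 3
  val[7] = 5

5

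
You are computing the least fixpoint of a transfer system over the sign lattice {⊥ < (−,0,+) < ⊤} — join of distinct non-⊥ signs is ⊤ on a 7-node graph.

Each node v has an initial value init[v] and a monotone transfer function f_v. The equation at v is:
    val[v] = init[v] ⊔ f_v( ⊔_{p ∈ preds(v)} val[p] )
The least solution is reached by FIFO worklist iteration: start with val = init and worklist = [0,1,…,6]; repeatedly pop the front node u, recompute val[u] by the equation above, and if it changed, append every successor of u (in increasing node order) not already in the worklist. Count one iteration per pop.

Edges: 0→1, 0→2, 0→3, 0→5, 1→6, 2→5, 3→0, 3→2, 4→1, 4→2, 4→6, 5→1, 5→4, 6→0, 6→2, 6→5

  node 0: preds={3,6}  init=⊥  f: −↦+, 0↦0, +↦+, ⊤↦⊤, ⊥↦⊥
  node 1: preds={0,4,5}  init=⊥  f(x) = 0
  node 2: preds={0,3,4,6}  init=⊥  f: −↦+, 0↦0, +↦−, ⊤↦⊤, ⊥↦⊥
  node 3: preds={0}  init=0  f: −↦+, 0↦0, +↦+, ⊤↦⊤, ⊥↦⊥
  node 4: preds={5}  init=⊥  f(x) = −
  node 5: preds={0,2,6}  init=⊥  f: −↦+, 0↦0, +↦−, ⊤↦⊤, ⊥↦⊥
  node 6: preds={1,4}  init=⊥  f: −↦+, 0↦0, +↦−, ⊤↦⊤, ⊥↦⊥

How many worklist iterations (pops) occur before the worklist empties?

18

Iteration log — 18 steps:
  step 1. node 0  ⊔preds=0  new=0  old=⊥  +wl: 
  step 2. node 1  ⊔preds=0  new=0  old=⊥  +wl: 
  step 3. node 2  ⊔preds=0  new=0  old=⊥  +wl: 
  step 4. node 3  ⊔preds=0  new=0  stable
  step 5. node 4  ⊔preds=⊥  new=−  old=⊥  +wl: 1,2
  step 6. node 5  ⊔preds=0  new=0  old=⊥  +wl: 4
  step 7. node 6  ⊔preds=⊤  new=⊤  old=⊥  +wl: 0,5
  step 8. node 1  ⊔preds=⊤  new=0  stable
  step 9. node 2  ⊔preds=⊤  new=⊤  old=0  +wl: 
  step 10. node 4  ⊔preds=0  new=−  stable
  step 11. node 0  ⊔preds=⊤  new=⊤  old=0  +wl: 1,2,3
  step 12. node 5  ⊔preds=⊤  new=⊤  old=0  +wl: 4
  step 13. node 1  ⊔preds=⊤  new=0  stable
  step 14. node 2  ⊔preds=⊤  new=⊤  stable
  step 15. node 3  ⊔preds=⊤  new=⊤  old=0  +wl: 0,2
  step 16. node 4  ⊔preds=⊤  new=−  stable
  step 17. node 0  ⊔preds=⊤  new=⊤  stable
  step 18. node 2  ⊔preds=⊤  new=⊤  stable

Least fixpoint reached:
  node 0: ⊤
  node 1: 0
  node 2: ⊤
  node 3: ⊤
  node 4: −
  node 5: ⊤
  node 6: ⊤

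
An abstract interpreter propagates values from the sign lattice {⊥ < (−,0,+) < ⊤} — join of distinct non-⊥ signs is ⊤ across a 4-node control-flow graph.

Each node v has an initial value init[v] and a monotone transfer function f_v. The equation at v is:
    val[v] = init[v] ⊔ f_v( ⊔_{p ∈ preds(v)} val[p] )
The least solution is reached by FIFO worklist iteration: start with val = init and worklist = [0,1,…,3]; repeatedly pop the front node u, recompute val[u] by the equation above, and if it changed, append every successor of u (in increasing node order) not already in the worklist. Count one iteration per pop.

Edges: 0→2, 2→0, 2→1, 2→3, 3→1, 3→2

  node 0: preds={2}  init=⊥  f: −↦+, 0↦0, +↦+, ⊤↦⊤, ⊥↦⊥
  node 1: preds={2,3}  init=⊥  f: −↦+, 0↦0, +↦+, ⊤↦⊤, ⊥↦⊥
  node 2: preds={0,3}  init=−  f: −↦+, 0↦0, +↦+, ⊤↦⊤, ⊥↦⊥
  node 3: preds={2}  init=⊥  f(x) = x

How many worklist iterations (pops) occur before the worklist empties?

Trace (7 dequeues):
  [1] u=0 | in − | out + | prev ⊥ | push {}
  [2] u=1 | in − | out + | prev ⊥ | push {}
  [3] u=2 | in + | out ⊤ | prev − | push {0,1}
  [4] u=3 | in ⊤ | out ⊤ | prev ⊥ | push {2}
  [5] u=0 | in ⊤ | out ⊤ | prev + | push {}
  [6] u=1 | in ⊤ | out ⊤ | prev + | push {}
  [7] u=2 | in ⊤ | out ⊤ | ==

Converged values:
  [0] ⊤
  [1] ⊤
  [2] ⊤
  [3] ⊤

7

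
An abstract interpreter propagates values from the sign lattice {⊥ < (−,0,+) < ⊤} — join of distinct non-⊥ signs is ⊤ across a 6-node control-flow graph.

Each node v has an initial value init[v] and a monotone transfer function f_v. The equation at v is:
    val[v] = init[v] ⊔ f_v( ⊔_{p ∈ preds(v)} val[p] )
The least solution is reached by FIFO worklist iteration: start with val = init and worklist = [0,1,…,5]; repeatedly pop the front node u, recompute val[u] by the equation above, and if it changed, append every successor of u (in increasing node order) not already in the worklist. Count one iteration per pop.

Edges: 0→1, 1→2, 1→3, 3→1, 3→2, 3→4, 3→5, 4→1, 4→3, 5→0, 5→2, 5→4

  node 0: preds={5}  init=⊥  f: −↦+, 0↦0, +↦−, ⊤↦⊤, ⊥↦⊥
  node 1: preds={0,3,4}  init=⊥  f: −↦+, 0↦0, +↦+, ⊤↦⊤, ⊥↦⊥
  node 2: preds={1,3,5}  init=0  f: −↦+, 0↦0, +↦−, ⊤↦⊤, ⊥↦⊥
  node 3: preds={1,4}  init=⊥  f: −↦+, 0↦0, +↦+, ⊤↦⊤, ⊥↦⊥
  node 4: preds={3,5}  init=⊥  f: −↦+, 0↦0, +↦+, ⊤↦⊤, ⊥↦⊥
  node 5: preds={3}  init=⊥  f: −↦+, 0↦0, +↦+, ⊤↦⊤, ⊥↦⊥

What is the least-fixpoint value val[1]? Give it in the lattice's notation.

Iteration log — 6 steps:
  step 1. node 0  ⊔preds=⊥  new=⊥  stable
  step 2. node 1  ⊔preds=⊥  new=⊥  stable
  step 3. node 2  ⊔preds=⊥  new=0  stable
  step 4. node 3  ⊔preds=⊥  new=⊥  stable
  step 5. node 4  ⊔preds=⊥  new=⊥  stable
  step 6. node 5  ⊔preds=⊥  new=⊥  stable

Least fixpoint reached:
  node 0: ⊥
  node 1: ⊥
  node 2: 0
  node 3: ⊥
  node 4: ⊥
  node 5: ⊥

⊥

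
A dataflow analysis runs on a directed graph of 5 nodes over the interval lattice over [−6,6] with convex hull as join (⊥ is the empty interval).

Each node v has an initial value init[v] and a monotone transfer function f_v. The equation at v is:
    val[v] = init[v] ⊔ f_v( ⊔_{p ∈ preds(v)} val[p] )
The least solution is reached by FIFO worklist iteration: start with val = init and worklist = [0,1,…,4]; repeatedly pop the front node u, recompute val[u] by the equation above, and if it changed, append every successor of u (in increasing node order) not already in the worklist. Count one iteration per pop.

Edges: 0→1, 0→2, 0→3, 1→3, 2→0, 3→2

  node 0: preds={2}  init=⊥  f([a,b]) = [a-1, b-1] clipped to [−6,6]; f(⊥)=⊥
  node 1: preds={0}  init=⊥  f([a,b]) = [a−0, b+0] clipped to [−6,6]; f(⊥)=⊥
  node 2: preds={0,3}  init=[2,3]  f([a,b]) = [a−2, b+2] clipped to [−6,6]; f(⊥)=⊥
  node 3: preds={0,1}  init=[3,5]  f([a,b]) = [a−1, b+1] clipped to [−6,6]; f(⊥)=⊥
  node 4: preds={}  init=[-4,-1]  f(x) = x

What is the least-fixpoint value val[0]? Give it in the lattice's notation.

[-6,5]

Worklist (17 pops):
  #1 pop 0: in=[2,3] → [1,2] (was ⊥); enqueue []
  #2 pop 1: in=[1,2] → [1,2] (was ⊥); enqueue []
  #3 pop 2: in=[1,5] → [-1,6] (was [2,3]); enqueue [0]
  #4 pop 3: in=[1,2] → [0,5] (was [3,5]); enqueue [2]
  #5 pop 4: in=⊥ → [-4,-1] (no change)
  #6 pop 0: in=[-1,6] → [-2,5] (was [1,2]); enqueue [1,3]
  #7 pop 2: in=[-2,5] → [-4,6] (was [-1,6]); enqueue [0]
  #8 pop 1: in=[-2,5] → [-2,5] (was [1,2]); enqueue []
  #9 pop 3: in=[-2,5] → [-3,6] (was [0,5]); enqueue [2]
  #10 pop 0: in=[-4,6] → [-5,5] (was [-2,5]); enqueue [1,3]
  #11 pop 2: in=[-5,6] → [-6,6] (was [-4,6]); enqueue [0]
  #12 pop 1: in=[-5,5] → [-5,5] (was [-2,5]); enqueue []
  #13 pop 3: in=[-5,5] → [-6,6] (was [-3,6]); enqueue [2]
  #14 pop 0: in=[-6,6] → [-6,5] (was [-5,5]); enqueue [1,3]
  #15 pop 2: in=[-6,6] → [-6,6] (no change)
  #16 pop 1: in=[-6,5] → [-6,5] (was [-5,5]); enqueue []
  #17 pop 3: in=[-6,5] → [-6,6] (no change)

Fixpoint:
  val[0] = [-6,5]
  val[1] = [-6,5]
  val[2] = [-6,6]
  val[3] = [-6,6]
  val[4] = [-4,-1]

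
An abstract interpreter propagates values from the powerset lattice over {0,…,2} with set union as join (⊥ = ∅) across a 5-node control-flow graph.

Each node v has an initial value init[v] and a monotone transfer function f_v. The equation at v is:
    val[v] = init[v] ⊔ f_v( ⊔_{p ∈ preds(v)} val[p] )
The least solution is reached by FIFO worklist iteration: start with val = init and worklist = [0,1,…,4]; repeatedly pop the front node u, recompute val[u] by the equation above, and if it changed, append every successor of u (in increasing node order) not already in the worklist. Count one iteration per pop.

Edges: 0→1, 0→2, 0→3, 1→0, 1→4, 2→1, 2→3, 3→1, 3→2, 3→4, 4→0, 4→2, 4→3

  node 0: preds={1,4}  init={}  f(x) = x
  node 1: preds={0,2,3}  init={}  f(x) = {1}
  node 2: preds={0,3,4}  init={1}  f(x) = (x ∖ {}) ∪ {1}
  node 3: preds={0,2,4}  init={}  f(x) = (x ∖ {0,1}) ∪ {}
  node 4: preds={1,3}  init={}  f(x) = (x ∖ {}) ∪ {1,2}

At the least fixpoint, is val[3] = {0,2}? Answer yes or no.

no

Iteration log — 11 steps:
  step 1. node 0  ⊔preds={}  new={}  stable
  step 2. node 1  ⊔preds={1}  new={1}  old={}  +wl: 0
  step 3. node 2  ⊔preds={}  new={1}  stable
  step 4. node 3  ⊔preds={1}  new={}  stable
  step 5. node 4  ⊔preds={1}  new={1,2}  old={}  +wl: 2,3
  step 6. node 0  ⊔preds={1,2}  new={1,2}  old={}  +wl: 1
  step 7. node 2  ⊔preds={1,2}  new={1,2}  old={1}  +wl: 
  step 8. node 3  ⊔preds={1,2}  new={2}  old={}  +wl: 2,4
  step 9. node 1  ⊔preds={1,2}  new={1}  stable
  step 10. node 2  ⊔preds={1,2}  new={1,2}  stable
  step 11. node 4  ⊔preds={1,2}  new={1,2}  stable

Least fixpoint reached:
  node 0: {1,2}
  node 1: {1}
  node 2: {1,2}
  node 3: {2}
  node 4: {1,2}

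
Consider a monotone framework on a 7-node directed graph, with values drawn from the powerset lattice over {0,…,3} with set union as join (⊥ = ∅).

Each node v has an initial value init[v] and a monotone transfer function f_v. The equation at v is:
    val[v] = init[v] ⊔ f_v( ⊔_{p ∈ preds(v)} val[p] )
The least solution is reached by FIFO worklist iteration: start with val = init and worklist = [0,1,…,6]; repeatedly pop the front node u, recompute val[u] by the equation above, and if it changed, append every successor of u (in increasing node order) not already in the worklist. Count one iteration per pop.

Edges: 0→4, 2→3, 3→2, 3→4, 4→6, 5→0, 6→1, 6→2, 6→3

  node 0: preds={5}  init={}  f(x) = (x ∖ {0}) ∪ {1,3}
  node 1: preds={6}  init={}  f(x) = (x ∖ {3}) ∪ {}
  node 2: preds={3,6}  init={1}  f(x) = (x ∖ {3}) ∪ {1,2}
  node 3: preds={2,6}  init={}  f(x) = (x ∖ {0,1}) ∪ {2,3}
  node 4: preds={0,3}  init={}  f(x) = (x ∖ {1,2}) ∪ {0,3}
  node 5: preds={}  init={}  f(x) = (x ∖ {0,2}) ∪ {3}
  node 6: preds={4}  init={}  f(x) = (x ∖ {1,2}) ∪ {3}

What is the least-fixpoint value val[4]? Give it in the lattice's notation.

{0,3}

Iteration log — 11 steps:
  step 1. node 0  ⊔preds={}  new={1,3}  old={}  +wl: 
  step 2. node 1  ⊔preds={}  new={}  stable
  step 3. node 2  ⊔preds={}  new={1,2}  old={1}  +wl: 
  step 4. node 3  ⊔preds={1,2}  new={2,3}  old={}  +wl: 2
  step 5. node 4  ⊔preds={1,2,3}  new={0,3}  old={}  +wl: 
  step 6. node 5  ⊔preds={}  new={3}  old={}  +wl: 0
  step 7. node 6  ⊔preds={0,3}  new={0,3}  old={}  +wl: 1,3
  step 8. node 2  ⊔preds={0,2,3}  new={0,1,2}  old={1,2}  +wl: 
  step 9. node 0  ⊔preds={3}  new={1,3}  stable
  step 10. node 1  ⊔preds={0,3}  new={0}  old={}  +wl: 
  step 11. node 3  ⊔preds={0,1,2,3}  new={2,3}  stable

Least fixpoint reached:
  node 0: {1,3}
  node 1: {0}
  node 2: {0,1,2}
  node 3: {2,3}
  node 4: {0,3}
  node 5: {3}
  node 6: {0,3}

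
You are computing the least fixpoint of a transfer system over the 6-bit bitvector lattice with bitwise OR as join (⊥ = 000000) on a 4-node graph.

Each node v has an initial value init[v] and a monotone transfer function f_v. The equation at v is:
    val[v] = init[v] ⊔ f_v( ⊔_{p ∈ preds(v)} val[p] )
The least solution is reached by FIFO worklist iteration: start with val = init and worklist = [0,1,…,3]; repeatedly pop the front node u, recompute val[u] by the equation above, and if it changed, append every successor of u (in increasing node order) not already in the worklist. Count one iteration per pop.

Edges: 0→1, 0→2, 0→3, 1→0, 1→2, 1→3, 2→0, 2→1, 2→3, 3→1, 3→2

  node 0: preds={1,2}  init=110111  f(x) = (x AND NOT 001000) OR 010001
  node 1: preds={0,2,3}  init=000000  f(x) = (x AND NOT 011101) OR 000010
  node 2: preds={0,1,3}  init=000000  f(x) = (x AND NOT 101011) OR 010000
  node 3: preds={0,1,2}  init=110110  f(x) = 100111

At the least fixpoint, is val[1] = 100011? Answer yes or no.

Trace (7 dequeues):
  [1] u=0 | in 000000 | out 110111 | ==
  [2] u=1 | in 110111 | out 100010 | prev 000000 | push {0}
  [3] u=2 | in 110111 | out 010100 | prev 000000 | push {1}
  [4] u=3 | in 110111 | out 110111 | prev 110110 | push {2}
  [5] u=0 | in 110110 | out 110111 | ==
  [6] u=1 | in 110111 | out 100010 | ==
  [7] u=2 | in 110111 | out 010100 | ==

Converged values:
  [0] 110111
  [1] 100010
  [2] 010100
  [3] 110111

no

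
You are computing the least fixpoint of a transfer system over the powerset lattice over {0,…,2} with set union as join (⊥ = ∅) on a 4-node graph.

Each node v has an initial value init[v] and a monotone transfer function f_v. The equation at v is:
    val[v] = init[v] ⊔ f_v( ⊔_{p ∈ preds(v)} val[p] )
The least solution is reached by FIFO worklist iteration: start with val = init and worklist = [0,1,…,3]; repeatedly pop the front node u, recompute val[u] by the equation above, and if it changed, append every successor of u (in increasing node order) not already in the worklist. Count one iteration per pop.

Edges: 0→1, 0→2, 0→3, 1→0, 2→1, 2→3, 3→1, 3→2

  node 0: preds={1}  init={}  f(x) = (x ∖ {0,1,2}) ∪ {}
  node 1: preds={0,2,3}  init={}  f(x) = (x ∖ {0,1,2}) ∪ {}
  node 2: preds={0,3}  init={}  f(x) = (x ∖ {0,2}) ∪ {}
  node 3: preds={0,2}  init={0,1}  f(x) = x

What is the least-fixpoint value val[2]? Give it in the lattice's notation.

Trace (5 dequeues):
  [1] u=0 | in {} | out {} | ==
  [2] u=1 | in {0,1} | out {} | ==
  [3] u=2 | in {0,1} | out {1} | prev {} | push {1}
  [4] u=3 | in {1} | out {0,1} | ==
  [5] u=1 | in {0,1} | out {} | ==

Converged values:
  [0] {}
  [1] {}
  [2] {1}
  [3] {0,1}

{1}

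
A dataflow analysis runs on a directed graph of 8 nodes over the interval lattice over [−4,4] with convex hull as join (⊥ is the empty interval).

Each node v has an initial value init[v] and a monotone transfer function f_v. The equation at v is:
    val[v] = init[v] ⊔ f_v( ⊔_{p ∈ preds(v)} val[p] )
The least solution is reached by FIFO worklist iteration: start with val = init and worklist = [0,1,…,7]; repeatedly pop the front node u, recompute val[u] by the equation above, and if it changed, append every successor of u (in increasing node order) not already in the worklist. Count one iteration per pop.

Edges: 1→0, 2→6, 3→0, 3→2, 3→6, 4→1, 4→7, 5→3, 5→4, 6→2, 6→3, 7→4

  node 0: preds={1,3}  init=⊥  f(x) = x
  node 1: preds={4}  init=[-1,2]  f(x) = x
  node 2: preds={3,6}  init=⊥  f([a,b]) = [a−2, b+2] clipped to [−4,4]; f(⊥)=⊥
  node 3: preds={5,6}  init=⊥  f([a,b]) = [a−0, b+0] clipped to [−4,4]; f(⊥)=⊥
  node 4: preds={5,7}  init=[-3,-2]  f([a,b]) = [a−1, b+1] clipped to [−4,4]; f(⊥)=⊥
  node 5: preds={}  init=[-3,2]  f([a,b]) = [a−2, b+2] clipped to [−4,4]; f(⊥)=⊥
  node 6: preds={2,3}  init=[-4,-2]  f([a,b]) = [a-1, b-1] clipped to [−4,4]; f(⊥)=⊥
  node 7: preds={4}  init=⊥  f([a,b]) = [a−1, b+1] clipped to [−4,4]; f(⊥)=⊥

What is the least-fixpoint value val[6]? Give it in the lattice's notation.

[-4,3]

Trace (22 dequeues):
  [1] u=0 | in [-1,2] | out [-1,2] | prev ⊥ | push {}
  [2] u=1 | in [-3,-2] | out [-3,2] | prev [-1,2] | push {0}
  [3] u=2 | in [-4,-2] | out [-4,0] | prev ⊥ | push {}
  [4] u=3 | in [-4,2] | out [-4,2] | prev ⊥ | push {2}
  [5] u=4 | in [-3,2] | out [-4,3] | prev [-3,-2] | push {1}
  [6] u=5 | in ⊥ | out [-3,2] | ==
  [7] u=6 | in [-4,2] | out [-4,1] | prev [-4,-2] | push {3}
  [8] u=7 | in [-4,3] | out [-4,4] | prev ⊥ | push {4}
  [9] u=0 | in [-4,2] | out [-4,2] | prev [-1,2] | push {}
  [10] u=2 | in [-4,2] | out [-4,4] | prev [-4,0] | push {6}
  [11] u=1 | in [-4,3] | out [-4,3] | prev [-3,2] | push {0}
  [12] u=3 | in [-4,2] | out [-4,2] | ==
  [13] u=4 | in [-4,4] | out [-4,4] | prev [-4,3] | push {1,7}
  [14] u=6 | in [-4,4] | out [-4,3] | prev [-4,1] | push {2,3}
  [15] u=0 | in [-4,3] | out [-4,3] | prev [-4,2] | push {}
  [16] u=1 | in [-4,4] | out [-4,4] | prev [-4,3] | push {0}
  [17] u=7 | in [-4,4] | out [-4,4] | ==
  [18] u=2 | in [-4,3] | out [-4,4] | ==
  [19] u=3 | in [-4,3] | out [-4,3] | prev [-4,2] | push {2,6}
  [20] u=0 | in [-4,4] | out [-4,4] | prev [-4,3] | push {}
  [21] u=2 | in [-4,3] | out [-4,4] | ==
  [22] u=6 | in [-4,4] | out [-4,3] | ==

Converged values:
  [0] [-4,4]
  [1] [-4,4]
  [2] [-4,4]
  [3] [-4,3]
  [4] [-4,4]
  [5] [-3,2]
  [6] [-4,3]
  [7] [-4,4]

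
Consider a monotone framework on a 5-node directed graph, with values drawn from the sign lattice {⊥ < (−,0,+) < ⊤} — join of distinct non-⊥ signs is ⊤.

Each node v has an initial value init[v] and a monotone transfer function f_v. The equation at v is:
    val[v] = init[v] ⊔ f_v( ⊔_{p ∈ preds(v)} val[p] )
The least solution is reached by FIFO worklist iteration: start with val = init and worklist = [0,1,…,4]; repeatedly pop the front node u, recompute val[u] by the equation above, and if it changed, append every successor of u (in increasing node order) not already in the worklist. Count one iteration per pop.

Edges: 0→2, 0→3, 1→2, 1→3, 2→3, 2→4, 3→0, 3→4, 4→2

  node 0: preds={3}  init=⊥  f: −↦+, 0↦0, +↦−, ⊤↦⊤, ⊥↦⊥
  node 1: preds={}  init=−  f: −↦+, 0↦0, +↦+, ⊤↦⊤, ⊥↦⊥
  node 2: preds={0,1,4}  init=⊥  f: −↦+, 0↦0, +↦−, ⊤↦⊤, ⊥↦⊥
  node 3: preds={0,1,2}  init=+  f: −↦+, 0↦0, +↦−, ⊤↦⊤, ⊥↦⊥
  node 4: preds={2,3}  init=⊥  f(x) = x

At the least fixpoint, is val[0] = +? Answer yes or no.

Trace (9 dequeues):
  [1] u=0 | in + | out − | prev ⊥ | push {}
  [2] u=1 | in ⊥ | out − | ==
  [3] u=2 | in − | out + | prev ⊥ | push {}
  [4] u=3 | in ⊤ | out ⊤ | prev + | push {0}
  [5] u=4 | in ⊤ | out ⊤ | prev ⊥ | push {2}
  [6] u=0 | in ⊤ | out ⊤ | prev − | push {3}
  [7] u=2 | in ⊤ | out ⊤ | prev + | push {4}
  [8] u=3 | in ⊤ | out ⊤ | ==
  [9] u=4 | in ⊤ | out ⊤ | ==

Converged values:
  [0] ⊤
  [1] −
  [2] ⊤
  [3] ⊤
  [4] ⊤

no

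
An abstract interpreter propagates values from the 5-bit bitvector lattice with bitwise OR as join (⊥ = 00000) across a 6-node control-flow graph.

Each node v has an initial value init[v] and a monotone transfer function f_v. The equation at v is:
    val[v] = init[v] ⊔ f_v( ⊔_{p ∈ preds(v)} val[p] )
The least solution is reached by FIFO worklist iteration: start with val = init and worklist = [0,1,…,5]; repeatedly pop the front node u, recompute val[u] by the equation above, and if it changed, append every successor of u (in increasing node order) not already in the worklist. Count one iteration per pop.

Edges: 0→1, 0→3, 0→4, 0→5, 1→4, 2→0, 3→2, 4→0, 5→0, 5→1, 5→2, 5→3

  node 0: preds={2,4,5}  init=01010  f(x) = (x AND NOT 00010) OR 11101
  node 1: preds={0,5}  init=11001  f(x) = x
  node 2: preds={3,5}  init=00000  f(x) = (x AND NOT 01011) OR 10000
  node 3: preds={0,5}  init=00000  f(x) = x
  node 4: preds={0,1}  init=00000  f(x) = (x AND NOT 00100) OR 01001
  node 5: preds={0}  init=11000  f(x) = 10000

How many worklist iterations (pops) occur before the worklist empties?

9

Iteration log — 9 steps:
  step 1. node 0  ⊔preds=11000  new=11111  old=01010  +wl: 
  step 2. node 1  ⊔preds=11111  new=11111  old=11001  +wl: 
  step 3. node 2  ⊔preds=11000  new=10000  old=00000  +wl: 0
  step 4. node 3  ⊔preds=11111  new=11111  old=00000  +wl: 2
  step 5. node 4  ⊔preds=11111  new=11011  old=00000  +wl: 
  step 6. node 5  ⊔preds=11111  new=11000  stable
  step 7. node 0  ⊔preds=11011  new=11111  stable
  step 8. node 2  ⊔preds=11111  new=10100  old=10000  +wl: 0
  step 9. node 0  ⊔preds=11111  new=11111  stable

Least fixpoint reached:
  node 0: 11111
  node 1: 11111
  node 2: 10100
  node 3: 11111
  node 4: 11011
  node 5: 11000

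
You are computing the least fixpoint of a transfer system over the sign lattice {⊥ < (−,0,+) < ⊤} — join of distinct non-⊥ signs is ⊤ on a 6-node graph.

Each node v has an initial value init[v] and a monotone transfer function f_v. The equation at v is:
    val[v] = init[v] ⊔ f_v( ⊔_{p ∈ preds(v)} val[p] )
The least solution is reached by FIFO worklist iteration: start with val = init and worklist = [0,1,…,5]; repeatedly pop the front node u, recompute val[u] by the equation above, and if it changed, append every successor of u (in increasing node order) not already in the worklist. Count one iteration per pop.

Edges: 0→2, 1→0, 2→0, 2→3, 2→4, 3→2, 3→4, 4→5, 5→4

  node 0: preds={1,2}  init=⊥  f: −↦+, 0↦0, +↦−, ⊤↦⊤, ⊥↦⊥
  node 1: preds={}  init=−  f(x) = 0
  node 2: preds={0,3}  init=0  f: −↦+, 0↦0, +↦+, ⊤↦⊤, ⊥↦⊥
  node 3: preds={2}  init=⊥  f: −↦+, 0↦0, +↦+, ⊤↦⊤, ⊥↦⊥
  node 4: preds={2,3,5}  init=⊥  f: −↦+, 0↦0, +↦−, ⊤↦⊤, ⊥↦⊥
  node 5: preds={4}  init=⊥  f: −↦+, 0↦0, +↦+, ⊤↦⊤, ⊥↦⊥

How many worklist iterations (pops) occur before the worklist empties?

Iteration log — 9 steps:
  step 1. node 0  ⊔preds=⊤  new=⊤  old=⊥  +wl: 
  step 2. node 1  ⊔preds=⊥  new=⊤  old=−  +wl: 0
  step 3. node 2  ⊔preds=⊤  new=⊤  old=0  +wl: 
  step 4. node 3  ⊔preds=⊤  new=⊤  old=⊥  +wl: 2
  step 5. node 4  ⊔preds=⊤  new=⊤  old=⊥  +wl: 
  step 6. node 5  ⊔preds=⊤  new=⊤  old=⊥  +wl: 4
  step 7. node 0  ⊔preds=⊤  new=⊤  stable
  step 8. node 2  ⊔preds=⊤  new=⊤  stable
  step 9. node 4  ⊔preds=⊤  new=⊤  stable

Least fixpoint reached:
  node 0: ⊤
  node 1: ⊤
  node 2: ⊤
  node 3: ⊤
  node 4: ⊤
  node 5: ⊤

9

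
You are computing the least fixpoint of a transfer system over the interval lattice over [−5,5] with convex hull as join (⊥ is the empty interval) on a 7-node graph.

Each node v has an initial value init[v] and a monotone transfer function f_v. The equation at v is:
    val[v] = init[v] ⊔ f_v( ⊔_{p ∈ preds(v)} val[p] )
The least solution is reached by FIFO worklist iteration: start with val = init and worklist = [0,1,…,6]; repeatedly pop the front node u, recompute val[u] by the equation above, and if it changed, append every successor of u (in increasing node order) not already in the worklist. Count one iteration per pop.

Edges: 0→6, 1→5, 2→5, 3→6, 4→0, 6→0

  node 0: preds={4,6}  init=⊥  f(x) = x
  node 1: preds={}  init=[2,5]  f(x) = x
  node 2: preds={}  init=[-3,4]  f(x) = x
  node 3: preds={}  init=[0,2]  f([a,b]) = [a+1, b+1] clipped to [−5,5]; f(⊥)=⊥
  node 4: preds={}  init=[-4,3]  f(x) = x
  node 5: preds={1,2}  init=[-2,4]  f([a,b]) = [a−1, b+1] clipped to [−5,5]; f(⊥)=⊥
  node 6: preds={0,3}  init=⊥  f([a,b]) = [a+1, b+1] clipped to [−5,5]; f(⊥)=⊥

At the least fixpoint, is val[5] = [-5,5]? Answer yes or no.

no

Trace (11 dequeues):
  [1] u=0 | in [-4,3] | out [-4,3] | prev ⊥ | push {}
  [2] u=1 | in ⊥ | out [2,5] | ==
  [3] u=2 | in ⊥ | out [-3,4] | ==
  [4] u=3 | in ⊥ | out [0,2] | ==
  [5] u=4 | in ⊥ | out [-4,3] | ==
  [6] u=5 | in [-3,5] | out [-4,5] | prev [-2,4] | push {}
  [7] u=6 | in [-4,3] | out [-3,4] | prev ⊥ | push {0}
  [8] u=0 | in [-4,4] | out [-4,4] | prev [-4,3] | push {6}
  [9] u=6 | in [-4,4] | out [-3,5] | prev [-3,4] | push {0}
  [10] u=0 | in [-4,5] | out [-4,5] | prev [-4,4] | push {6}
  [11] u=6 | in [-4,5] | out [-3,5] | ==

Converged values:
  [0] [-4,5]
  [1] [2,5]
  [2] [-3,4]
  [3] [0,2]
  [4] [-4,3]
  [5] [-4,5]
  [6] [-3,5]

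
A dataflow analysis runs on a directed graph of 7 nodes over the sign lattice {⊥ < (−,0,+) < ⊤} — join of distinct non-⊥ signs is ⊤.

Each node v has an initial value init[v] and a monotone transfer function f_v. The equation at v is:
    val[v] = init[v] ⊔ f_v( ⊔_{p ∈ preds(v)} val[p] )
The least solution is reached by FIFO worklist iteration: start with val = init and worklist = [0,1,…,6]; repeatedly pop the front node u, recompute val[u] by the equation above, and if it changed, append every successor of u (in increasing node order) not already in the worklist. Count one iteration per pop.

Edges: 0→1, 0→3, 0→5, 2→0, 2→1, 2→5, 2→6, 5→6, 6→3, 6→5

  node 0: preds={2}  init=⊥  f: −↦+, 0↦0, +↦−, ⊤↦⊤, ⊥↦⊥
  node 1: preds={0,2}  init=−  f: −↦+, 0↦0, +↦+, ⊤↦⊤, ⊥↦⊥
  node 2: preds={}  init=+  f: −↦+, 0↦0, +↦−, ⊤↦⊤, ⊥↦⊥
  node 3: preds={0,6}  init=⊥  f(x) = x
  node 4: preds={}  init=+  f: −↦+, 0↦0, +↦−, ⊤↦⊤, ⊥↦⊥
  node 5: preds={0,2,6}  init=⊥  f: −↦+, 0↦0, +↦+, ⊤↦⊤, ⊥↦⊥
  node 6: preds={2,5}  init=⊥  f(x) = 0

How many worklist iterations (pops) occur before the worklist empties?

Iteration log — 9 steps:
  step 1. node 0  ⊔preds=+  new=−  old=⊥  +wl: 
  step 2. node 1  ⊔preds=⊤  new=⊤  old=−  +wl: 
  step 3. node 2  ⊔preds=⊥  new=+  stable
  step 4. node 3  ⊔preds=−  new=−  old=⊥  +wl: 
  step 5. node 4  ⊔preds=⊥  new=+  stable
  step 6. node 5  ⊔preds=⊤  new=⊤  old=⊥  +wl: 
  step 7. node 6  ⊔preds=⊤  new=0  old=⊥  +wl: 3,5
  step 8. node 3  ⊔preds=⊤  new=⊤  old=−  +wl: 
  step 9. node 5  ⊔preds=⊤  new=⊤  stable

Least fixpoint reached:
  node 0: −
  node 1: ⊤
  node 2: +
  node 3: ⊤
  node 4: +
  node 5: ⊤
  node 6: 0

9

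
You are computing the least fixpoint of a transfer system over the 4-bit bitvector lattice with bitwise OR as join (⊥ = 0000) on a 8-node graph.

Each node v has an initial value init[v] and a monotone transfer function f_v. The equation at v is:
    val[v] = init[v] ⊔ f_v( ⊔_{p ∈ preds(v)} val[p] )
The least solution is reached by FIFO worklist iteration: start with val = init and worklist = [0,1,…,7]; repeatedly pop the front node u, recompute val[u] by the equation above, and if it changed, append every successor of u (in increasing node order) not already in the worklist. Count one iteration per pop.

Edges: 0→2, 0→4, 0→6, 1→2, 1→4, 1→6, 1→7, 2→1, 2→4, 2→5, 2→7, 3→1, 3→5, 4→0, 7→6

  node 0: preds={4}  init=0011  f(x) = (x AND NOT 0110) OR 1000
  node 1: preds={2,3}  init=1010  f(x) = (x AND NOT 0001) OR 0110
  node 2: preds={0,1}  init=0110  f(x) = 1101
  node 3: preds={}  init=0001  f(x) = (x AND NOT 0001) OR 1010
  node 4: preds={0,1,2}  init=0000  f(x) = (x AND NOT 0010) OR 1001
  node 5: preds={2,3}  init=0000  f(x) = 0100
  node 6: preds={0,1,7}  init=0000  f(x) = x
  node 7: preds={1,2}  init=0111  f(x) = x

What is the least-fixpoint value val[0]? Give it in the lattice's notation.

1011

Worklist (11 pops):
  #1 pop 0: in=0000 → 1011 (was 0011); enqueue []
  #2 pop 1: in=0111 → 1110 (was 1010); enqueue []
  #3 pop 2: in=1111 → 1111 (was 0110); enqueue [1]
  #4 pop 3: in=0000 → 1011 (was 0001); enqueue []
  #5 pop 4: in=1111 → 1101 (was 0000); enqueue [0]
  #6 pop 5: in=1111 → 0100 (was 0000); enqueue []
  #7 pop 6: in=1111 → 1111 (was 0000); enqueue []
  #8 pop 7: in=1111 → 1111 (was 0111); enqueue [6]
  #9 pop 1: in=1111 → 1110 (no change)
  #10 pop 0: in=1101 → 1011 (no change)
  #11 pop 6: in=1111 → 1111 (no change)

Fixpoint:
  val[0] = 1011
  val[1] = 1110
  val[2] = 1111
  val[3] = 1011
  val[4] = 1101
  val[5] = 0100
  val[6] = 1111
  val[7] = 1111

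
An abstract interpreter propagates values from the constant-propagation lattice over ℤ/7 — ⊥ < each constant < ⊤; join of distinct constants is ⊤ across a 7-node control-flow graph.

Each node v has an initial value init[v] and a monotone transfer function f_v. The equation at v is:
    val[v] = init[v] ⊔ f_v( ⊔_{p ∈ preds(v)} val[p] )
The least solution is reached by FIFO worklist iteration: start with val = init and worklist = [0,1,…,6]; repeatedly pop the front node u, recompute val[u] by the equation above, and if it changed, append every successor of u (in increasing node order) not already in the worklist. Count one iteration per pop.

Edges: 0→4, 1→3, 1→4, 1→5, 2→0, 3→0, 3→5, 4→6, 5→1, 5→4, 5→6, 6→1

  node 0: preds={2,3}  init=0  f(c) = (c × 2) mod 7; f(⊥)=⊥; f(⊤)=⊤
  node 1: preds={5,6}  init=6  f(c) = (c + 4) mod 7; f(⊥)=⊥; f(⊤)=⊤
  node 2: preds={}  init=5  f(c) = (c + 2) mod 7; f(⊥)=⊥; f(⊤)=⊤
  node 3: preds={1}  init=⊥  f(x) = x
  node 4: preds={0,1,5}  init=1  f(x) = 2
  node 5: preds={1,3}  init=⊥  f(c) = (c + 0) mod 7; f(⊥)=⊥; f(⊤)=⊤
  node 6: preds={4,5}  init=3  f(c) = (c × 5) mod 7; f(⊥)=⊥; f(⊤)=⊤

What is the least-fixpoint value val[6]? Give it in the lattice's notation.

Trace (10 dequeues):
  [1] u=0 | in 5 | out ⊤ | prev 0 | push {}
  [2] u=1 | in 3 | out ⊤ | prev 6 | push {}
  [3] u=2 | in ⊥ | out 5 | ==
  [4] u=3 | in ⊤ | out ⊤ | prev ⊥ | push {0}
  [5] u=4 | in ⊤ | out ⊤ | prev 1 | push {}
  [6] u=5 | in ⊤ | out ⊤ | prev ⊥ | push {1,4}
  [7] u=6 | in ⊤ | out ⊤ | prev 3 | push {}
  [8] u=0 | in ⊤ | out ⊤ | ==
  [9] u=1 | in ⊤ | out ⊤ | ==
  [10] u=4 | in ⊤ | out ⊤ | ==

Converged values:
  [0] ⊤
  [1] ⊤
  [2] 5
  [3] ⊤
  [4] ⊤
  [5] ⊤
  [6] ⊤

⊤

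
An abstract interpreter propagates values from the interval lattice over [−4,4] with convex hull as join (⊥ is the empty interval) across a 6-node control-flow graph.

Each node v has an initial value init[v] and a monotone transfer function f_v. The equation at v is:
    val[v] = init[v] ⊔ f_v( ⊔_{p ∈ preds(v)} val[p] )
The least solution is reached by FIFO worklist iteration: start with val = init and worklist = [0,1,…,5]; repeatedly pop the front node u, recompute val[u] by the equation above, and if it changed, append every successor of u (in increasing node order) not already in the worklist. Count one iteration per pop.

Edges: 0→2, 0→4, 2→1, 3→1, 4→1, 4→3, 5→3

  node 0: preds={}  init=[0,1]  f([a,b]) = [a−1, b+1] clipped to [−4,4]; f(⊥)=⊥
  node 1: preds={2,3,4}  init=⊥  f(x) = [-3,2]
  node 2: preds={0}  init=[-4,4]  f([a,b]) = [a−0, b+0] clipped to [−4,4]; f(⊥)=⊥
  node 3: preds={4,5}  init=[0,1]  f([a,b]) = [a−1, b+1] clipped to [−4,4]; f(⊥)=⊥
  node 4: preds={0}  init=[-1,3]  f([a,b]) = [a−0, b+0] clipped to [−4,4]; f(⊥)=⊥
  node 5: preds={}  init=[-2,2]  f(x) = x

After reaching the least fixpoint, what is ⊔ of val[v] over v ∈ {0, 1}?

[-3,2]

Iteration log — 7 steps:
  step 1. node 0  ⊔preds=⊥  new=[0,1]  stable
  step 2. node 1  ⊔preds=[-4,4]  new=[-3,2]  old=⊥  +wl: 
  step 3. node 2  ⊔preds=[0,1]  new=[-4,4]  stable
  step 4. node 3  ⊔preds=[-2,3]  new=[-3,4]  old=[0,1]  +wl: 1
  step 5. node 4  ⊔preds=[0,1]  new=[-1,3]  stable
  step 6. node 5  ⊔preds=⊥  new=[-2,2]  stable
  step 7. node 1  ⊔preds=[-4,4]  new=[-3,2]  stable

Least fixpoint reached:
  node 0: [0,1]
  node 1: [-3,2]
  node 2: [-4,4]
  node 3: [-3,4]
  node 4: [-1,3]
  node 5: [-2,2]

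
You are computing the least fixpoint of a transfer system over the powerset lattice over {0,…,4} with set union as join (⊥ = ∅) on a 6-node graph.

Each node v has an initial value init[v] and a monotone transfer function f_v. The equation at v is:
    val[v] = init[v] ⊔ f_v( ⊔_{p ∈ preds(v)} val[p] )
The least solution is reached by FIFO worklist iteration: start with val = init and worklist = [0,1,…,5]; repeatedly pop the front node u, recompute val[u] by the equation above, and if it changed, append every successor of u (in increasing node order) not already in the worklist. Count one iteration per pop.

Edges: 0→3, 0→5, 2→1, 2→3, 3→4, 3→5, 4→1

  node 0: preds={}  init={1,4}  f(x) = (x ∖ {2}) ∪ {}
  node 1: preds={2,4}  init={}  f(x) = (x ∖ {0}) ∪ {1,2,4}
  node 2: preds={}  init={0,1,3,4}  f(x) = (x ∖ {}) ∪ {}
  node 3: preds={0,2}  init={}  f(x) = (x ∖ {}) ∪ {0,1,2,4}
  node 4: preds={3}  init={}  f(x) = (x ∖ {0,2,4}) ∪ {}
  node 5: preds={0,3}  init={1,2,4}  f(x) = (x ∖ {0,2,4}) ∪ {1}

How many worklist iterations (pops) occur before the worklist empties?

7

Iteration log — 7 steps:
  step 1. node 0  ⊔preds={}  new={1,4}  stable
  step 2. node 1  ⊔preds={0,1,3,4}  new={1,2,3,4}  old={}  +wl: 
  step 3. node 2  ⊔preds={}  new={0,1,3,4}  stable
  step 4. node 3  ⊔preds={0,1,3,4}  new={0,1,2,3,4}  old={}  +wl: 
  step 5. node 4  ⊔preds={0,1,2,3,4}  new={1,3}  old={}  +wl: 1
  step 6. node 5  ⊔preds={0,1,2,3,4}  new={1,2,3,4}  old={1,2,4}  +wl: 
  step 7. node 1  ⊔preds={0,1,3,4}  new={1,2,3,4}  stable

Least fixpoint reached:
  node 0: {1,4}
  node 1: {1,2,3,4}
  node 2: {0,1,3,4}
  node 3: {0,1,2,3,4}
  node 4: {1,3}
  node 5: {1,2,3,4}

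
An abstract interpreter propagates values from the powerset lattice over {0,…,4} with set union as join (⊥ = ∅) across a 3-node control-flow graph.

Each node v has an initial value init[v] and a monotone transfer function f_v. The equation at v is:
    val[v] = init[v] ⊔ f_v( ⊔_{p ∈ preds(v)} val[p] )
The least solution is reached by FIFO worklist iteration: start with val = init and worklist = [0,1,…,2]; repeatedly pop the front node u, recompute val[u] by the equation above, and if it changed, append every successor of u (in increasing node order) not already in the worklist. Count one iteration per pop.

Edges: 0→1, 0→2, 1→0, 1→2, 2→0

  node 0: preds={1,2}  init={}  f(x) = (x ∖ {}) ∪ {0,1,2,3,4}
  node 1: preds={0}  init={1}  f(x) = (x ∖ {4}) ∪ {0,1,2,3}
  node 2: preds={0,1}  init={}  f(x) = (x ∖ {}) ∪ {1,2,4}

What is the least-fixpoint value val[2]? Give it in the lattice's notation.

{0,1,2,3,4}

Worklist (4 pops):
  #1 pop 0: in={1} → {0,1,2,3,4} (was {}); enqueue []
  #2 pop 1: in={0,1,2,3,4} → {0,1,2,3} (was {1}); enqueue [0]
  #3 pop 2: in={0,1,2,3,4} → {0,1,2,3,4} (was {}); enqueue []
  #4 pop 0: in={0,1,2,3,4} → {0,1,2,3,4} (no change)

Fixpoint:
  val[0] = {0,1,2,3,4}
  val[1] = {0,1,2,3}
  val[2] = {0,1,2,3,4}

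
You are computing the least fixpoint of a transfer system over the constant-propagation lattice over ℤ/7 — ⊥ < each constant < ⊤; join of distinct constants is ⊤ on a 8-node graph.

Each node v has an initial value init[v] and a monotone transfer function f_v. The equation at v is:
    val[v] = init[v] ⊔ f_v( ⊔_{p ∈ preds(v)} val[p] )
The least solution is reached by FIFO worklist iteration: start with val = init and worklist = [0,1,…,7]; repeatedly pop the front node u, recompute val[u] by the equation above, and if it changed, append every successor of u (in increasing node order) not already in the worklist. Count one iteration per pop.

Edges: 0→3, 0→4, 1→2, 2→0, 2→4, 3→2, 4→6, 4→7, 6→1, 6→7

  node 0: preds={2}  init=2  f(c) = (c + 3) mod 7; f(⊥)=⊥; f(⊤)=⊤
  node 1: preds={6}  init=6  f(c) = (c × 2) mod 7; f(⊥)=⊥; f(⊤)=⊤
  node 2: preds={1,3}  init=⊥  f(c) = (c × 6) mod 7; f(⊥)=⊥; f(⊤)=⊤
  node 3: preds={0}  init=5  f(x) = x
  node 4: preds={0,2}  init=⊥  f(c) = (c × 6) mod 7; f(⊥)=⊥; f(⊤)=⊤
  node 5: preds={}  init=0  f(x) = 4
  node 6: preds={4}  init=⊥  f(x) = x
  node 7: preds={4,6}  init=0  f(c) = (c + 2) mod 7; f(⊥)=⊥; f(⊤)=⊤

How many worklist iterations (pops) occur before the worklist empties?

14

Iteration log — 14 steps:
  step 1. node 0  ⊔preds=⊥  new=2  stable
  step 2. node 1  ⊔preds=⊥  new=6  stable
  step 3. node 2  ⊔preds=⊤  new=⊤  old=⊥  +wl: 0
  step 4. node 3  ⊔preds=2  new=⊤  old=5  +wl: 2
  step 5. node 4  ⊔preds=⊤  new=⊤  old=⊥  +wl: 
  step 6. node 5  ⊔preds=⊥  new=⊤  old=0  +wl: 
  step 7. node 6  ⊔preds=⊤  new=⊤  old=⊥  +wl: 1
  step 8. node 7  ⊔preds=⊤  new=⊤  old=0  +wl: 
  step 9. node 0  ⊔preds=⊤  new=⊤  old=2  +wl: 3,4
  step 10. node 2  ⊔preds=⊤  new=⊤  stable
  step 11. node 1  ⊔preds=⊤  new=⊤  old=6  +wl: 2
  step 12. node 3  ⊔preds=⊤  new=⊤  stable
  step 13. node 4  ⊔preds=⊤  new=⊤  stable
  step 14. node 2  ⊔preds=⊤  new=⊤  stable

Least fixpoint reached:
  node 0: ⊤
  node 1: ⊤
  node 2: ⊤
  node 3: ⊤
  node 4: ⊤
  node 5: ⊤
  node 6: ⊤
  node 7: ⊤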